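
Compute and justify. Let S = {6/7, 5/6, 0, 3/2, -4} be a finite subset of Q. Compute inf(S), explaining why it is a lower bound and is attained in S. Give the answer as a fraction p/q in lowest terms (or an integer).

S is finite, so inf(S) = min(S).
Sorted increasing:
-4, 0, 5/6, 6/7, 3/2
The extremum is -4.
For every x in S, x >= -4. And -4 is in S, so it is attained.
Therefore inf(S) = -4.

-4


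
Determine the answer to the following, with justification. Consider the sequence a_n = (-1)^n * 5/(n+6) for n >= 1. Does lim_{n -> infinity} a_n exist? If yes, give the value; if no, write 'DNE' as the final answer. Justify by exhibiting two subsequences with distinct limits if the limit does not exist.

Examine the behaviour of a_n along subsequences.
Even-n subsequence a_{2k} = 5/(2k+6) -> 0. Odd-n subsequence a_{2k+1} = -5/(2k+7) -> 0. Both tend to 0, which suggests the limit is 0; verify directly.
|a_n - 0| = 5/(n+6) < 5/n for every n >= 1.
Given epsilon > 0, choose a positive integer N > 5/epsilon. Then for all n >= N, |a_n| < 5/n <= 5/N < epsilon.
So by the definition of the limit, lim a_n exists and equals 0.

0


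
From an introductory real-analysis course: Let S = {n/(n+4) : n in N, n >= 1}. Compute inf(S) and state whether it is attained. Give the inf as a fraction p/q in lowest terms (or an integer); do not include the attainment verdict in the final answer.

Analysis:
- Values: 1/5, 1/3, 3/7, 1/2, ... strictly increasing.
- Minimum is 1/5 (n=1); inf = 1/5 (attained).
- n/(n+4) = 1 - 4/(n+4) -> 1 from below as n -> infinity, and never equals 1.
- So sup = 1 (not attained).
Conclusion: inf(S) = 1/5, attained in S.

1/5


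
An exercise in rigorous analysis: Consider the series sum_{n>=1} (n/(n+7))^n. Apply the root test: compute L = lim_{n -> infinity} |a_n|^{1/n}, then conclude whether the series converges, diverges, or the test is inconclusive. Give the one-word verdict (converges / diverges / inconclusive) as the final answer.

Let a_n denote the general term. Form |a_n|^(1/n) and simplify:
|a_n|^(1/n) = n/(n + 7)
Take the limit as n -> infinity: L = 1.
Since L = 1, the root test is inconclusive. (In fact a_n = (n/(n+7))^n -> e^(-7) != 0, so the nth-term test shows divergence; but the root test itself gives no conclusion.)

inconclusive


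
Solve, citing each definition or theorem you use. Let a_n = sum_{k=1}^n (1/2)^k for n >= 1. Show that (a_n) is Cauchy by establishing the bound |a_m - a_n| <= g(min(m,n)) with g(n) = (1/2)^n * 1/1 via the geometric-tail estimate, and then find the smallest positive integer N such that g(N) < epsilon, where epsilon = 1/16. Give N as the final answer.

For m > n >= 1: |a_m - a_n| = sum_{k=n+1}^m (1/2)^k < sum_{k=n+1}^infinity (1/2)^k = (1/2)^(n+1) / (1 - 1/2) = (1/2)^n * (1/2) * (2/1) = (1/2)^n * 1/1.
So g(n) = (1/2)^n / 1. Since g(n) -> 0, (a_n) is Cauchy.
Now solve g(N) < 1/16: (1/2)^N / 1 < 1/16 <=> 2^N > 1 / (1 * 1/16) = 16.
Check powers of 2: 2^4 = 16 <= 16, 2^5 = 32 > 16.
So the smallest such N is 5. Check: g(5) = 1/(1 * 32) = 1/32 < 1/16.

5


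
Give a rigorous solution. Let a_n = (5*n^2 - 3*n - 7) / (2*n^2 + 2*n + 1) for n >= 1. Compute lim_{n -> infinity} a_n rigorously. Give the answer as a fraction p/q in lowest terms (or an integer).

Divide numerator and denominator by n^2, the highest power:
numerator / n^2 = 5 - 3/n - 7/n^2
denominator / n^2 = 2 + 2/n + n^(-2)
As n -> infinity, all terms of the form c/n^k (k >= 1) tend to 0.
So numerator / n^2 -> 5 and denominator / n^2 -> 2.
Therefore lim a_n = 5/2.

5/2


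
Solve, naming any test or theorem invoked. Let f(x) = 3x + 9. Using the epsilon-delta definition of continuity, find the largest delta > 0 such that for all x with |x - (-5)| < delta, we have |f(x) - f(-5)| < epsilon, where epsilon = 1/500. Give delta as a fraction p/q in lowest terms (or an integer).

We compute f(-5) = 3*(-5) + 9 = -6.
|f(x) - f(-5)| = |3x + 9 - (-6)| = |3(x - (-5))| = 3|x - (-5)|.
We need 3|x - (-5)| < 1/500, i.e. |x - (-5)| < 1/500 / 3 = 1/1500.
So any delta <= 1/1500 works. Conversely, if delta > 1/1500, then x = -5 + 1/1500 satisfies |x - (-5)| = 1/1500 < delta but |f(x) - f(-5)| = 3 * 1/1500 = 1/500, which is not < 1/500; so no larger delta works.
Hence the largest such delta is 1/1500.

1/1500


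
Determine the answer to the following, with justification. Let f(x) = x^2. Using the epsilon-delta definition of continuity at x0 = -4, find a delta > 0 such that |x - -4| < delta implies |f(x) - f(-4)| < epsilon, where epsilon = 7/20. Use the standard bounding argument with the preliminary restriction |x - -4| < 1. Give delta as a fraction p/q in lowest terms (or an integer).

Factor: |x^2 - (-4)^2| = |x - -4| * |x + -4|.
Impose |x - -4| < 1 first. Then |x + -4| = |(x - -4) + 2*(-4)| <= |x - -4| + 2*|-4| < 1 + 8 = 9.
So |x^2 - (-4)^2| < delta * 9.
We need delta * 9 <= 7/20, i.e. delta <= 7/20/9 = 7/180.
Since 7/180 < 1, this is tighter than 1; take delta = 7/180.
So delta = 7/180 works.

7/180


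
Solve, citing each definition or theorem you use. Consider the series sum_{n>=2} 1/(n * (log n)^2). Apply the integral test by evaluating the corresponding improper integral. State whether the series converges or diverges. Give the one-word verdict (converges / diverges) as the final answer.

Let f(x) = 1/(x*log(x)^2). Then f is positive, continuous, and decreasing on [2, infinity), so the integral test applies.
Compute the improper integral int_{2}^infinity f(x) dx:
  antiderivative F(x) = -1/log(x).
  F(x) -> 0 as x -> infinity.  int = 0 - F(2) = 1/log(2) < infinity. By the integral test, the series converges.

converges


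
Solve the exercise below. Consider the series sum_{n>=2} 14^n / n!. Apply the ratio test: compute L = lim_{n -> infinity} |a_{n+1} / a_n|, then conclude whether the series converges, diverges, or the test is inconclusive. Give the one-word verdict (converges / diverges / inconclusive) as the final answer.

Let a_n denote the general term. Form the ratio a_{n+1}/a_n and simplify:
a_{n+1}/a_n = 14/(n + 1)
Take the limit as n -> infinity: L = 0.
Since L = 0 < 1, the ratio test implies the series converges.

converges


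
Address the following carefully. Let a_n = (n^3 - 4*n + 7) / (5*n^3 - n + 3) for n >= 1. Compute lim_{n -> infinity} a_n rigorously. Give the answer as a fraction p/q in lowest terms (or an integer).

Divide numerator and denominator by n^3, the highest power:
numerator / n^3 = 1 - 4/n^2 + 7/n^3
denominator / n^3 = 5 - 1/n^2 + 3/n^3
As n -> infinity, all terms of the form c/n^k (k >= 1) tend to 0.
So numerator / n^3 -> 1 and denominator / n^3 -> 5.
Therefore lim a_n = 1/5.

1/5


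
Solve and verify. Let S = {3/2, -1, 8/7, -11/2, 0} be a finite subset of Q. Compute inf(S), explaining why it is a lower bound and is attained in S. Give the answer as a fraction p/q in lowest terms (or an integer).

S is finite, so inf(S) = min(S).
Sorted increasing:
-11/2, -1, 0, 8/7, 3/2
The extremum is -11/2.
For every x in S, x >= -11/2. And -11/2 is in S, so it is attained.
Therefore inf(S) = -11/2.

-11/2


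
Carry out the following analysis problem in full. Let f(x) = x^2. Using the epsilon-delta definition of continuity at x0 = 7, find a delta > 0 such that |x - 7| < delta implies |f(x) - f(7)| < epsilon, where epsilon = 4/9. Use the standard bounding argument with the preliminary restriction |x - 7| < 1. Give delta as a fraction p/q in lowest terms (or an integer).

Factor: |x^2 - (7)^2| = |x - 7| * |x + 7|.
Impose |x - 7| < 1 first. Then |x + 7| = |(x - 7) + 2*(7)| <= |x - 7| + 2*|7| < 1 + 14 = 15.
So |x^2 - (7)^2| < delta * 15.
We need delta * 15 <= 4/9, i.e. delta <= 4/9/15 = 4/135.
Since 4/135 < 1, this is tighter than 1; take delta = 4/135.
So delta = 4/135 works.

4/135


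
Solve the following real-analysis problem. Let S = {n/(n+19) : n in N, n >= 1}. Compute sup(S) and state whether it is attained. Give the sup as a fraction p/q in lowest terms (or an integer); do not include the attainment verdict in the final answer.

Analysis:
- Values: 1/20, 2/21, 3/22, 4/23, ... strictly increasing.
- Minimum is 1/20 (n=1); inf = 1/20 (attained).
- n/(n+19) = 1 - 19/(n+19) -> 1 from below as n -> infinity, and never equals 1.
- So sup = 1 (not attained).
Conclusion: sup(S) = 1, not attained in S.

1


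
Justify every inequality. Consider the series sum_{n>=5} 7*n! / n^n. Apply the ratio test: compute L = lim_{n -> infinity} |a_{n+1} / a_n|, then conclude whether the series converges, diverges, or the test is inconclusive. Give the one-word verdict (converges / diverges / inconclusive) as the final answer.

Let a_n denote the general term. Form the ratio a_{n+1}/a_n and simplify:
a_{n+1}/a_n = (n/(n + 1))^n
Take the limit as n -> infinity: L = exp(-1).
Since L = exp(-1) < 1, the ratio test implies the series converges.

converges


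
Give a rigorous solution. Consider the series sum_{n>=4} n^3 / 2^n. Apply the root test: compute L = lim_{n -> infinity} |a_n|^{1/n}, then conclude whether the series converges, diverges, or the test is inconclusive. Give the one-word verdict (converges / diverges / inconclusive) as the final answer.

Let a_n denote the general term. Form |a_n|^(1/n) and simplify:
|a_n|^(1/n) = n^(3/n)/2
Take the limit as n -> infinity: L = 1/2.
Since L = 1/2 < 1, the root test implies convergence.

converges


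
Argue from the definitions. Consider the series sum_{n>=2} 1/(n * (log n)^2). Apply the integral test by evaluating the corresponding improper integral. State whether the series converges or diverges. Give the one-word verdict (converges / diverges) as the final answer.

Let f(x) = 1/(x*log(x)^2). Then f is positive, continuous, and decreasing on [2, infinity), so the integral test applies.
Compute the improper integral int_{2}^infinity f(x) dx:
  antiderivative F(x) = -1/log(x).
  F(x) -> 0 as x -> infinity.  int = 0 - F(2) = 1/log(2) < infinity. By the integral test, the series converges.

converges


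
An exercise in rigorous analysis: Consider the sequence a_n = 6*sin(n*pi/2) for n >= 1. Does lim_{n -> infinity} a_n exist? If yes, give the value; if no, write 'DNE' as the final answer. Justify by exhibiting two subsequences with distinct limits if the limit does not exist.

Examine the behaviour of a_n along subsequences.
a_{4k+1} = 6*sin(pi/2 + 2k*pi) = 6 -> 6. a_{4k+3} = 6*sin(3pi/2 + 2k*pi) = -6 -> -6.
Since these two subsequential limits are 6 and -6, distinct, the full sequence cannot converge (a convergent sequence has all subsequences tending to the same limit). So lim a_n does not exist.

DNE


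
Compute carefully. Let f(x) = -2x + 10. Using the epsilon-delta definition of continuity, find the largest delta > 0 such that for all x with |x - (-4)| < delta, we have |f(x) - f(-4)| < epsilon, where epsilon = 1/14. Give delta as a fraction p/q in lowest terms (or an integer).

We compute f(-4) = -2*(-4) + 10 = 18.
|f(x) - f(-4)| = |-2x + 10 - (18)| = |-2(x - (-4))| = 2|x - (-4)|.
We need 2|x - (-4)| < 1/14, i.e. |x - (-4)| < 1/14 / 2 = 1/28.
So any delta <= 1/28 works. Conversely, if delta > 1/28, then x = -4 + 1/28 satisfies |x - (-4)| = 1/28 < delta but |f(x) - f(-4)| = 2 * 1/28 = 1/14, which is not < 1/14; so no larger delta works.
Hence the largest such delta is 1/28.

1/28


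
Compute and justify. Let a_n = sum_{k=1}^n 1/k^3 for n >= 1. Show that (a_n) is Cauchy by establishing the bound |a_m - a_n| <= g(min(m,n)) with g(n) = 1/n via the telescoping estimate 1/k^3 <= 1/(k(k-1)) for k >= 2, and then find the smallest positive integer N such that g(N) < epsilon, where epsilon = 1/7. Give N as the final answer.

For m > n >= 1: |a_m - a_n| = sum_{k=n+1}^m 1/k^3.
Use 1/k^3 <= 1/(k(k-1)) = 1/(k-1) - 1/k for k >= 2 (which holds since k^3 >= k^2 >= k(k-1) for k >= 2):
sum_{k=n+1}^m 1/k^3 <= sum_{k=n+1}^m (1/(k-1) - 1/k) = 1/n - 1/m <= 1/n.
By symmetry the same bound holds with n,m swapped, so |a_m - a_n| <= 1/min(m,n) = g(min(m,n)). Since g(n) -> 0, (a_n) is Cauchy.
Now solve g(N) < 1/7: 1/N < 1/7 <=> N > 1/(1/7) = 7.
The smallest integer strictly greater than 7 is N = 8.
Check: g(8) = 1/8 < 1/7; g(7) = 1/7 >= 1/7. So N = 8.

8


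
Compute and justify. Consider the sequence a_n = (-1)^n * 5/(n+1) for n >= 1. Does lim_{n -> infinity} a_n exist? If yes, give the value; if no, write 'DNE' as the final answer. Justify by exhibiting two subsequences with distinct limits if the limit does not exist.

Examine the behaviour of a_n along subsequences.
Even-n subsequence a_{2k} = 5/(2k+1) -> 0. Odd-n subsequence a_{2k+1} = -5/(2k+2) -> 0. Both tend to 0, which suggests the limit is 0; verify directly.
|a_n - 0| = 5/(n+1) < 5/n for every n >= 1.
Given epsilon > 0, choose a positive integer N > 5/epsilon. Then for all n >= N, |a_n| < 5/n <= 5/N < epsilon.
So by the definition of the limit, lim a_n exists and equals 0.

0


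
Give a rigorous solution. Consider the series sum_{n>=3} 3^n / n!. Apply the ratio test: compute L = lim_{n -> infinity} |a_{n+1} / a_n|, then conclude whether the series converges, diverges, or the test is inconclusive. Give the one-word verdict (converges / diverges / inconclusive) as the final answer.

Let a_n denote the general term. Form the ratio a_{n+1}/a_n and simplify:
a_{n+1}/a_n = 3/(n + 1)
Take the limit as n -> infinity: L = 0.
Since L = 0 < 1, the ratio test implies the series converges.

converges


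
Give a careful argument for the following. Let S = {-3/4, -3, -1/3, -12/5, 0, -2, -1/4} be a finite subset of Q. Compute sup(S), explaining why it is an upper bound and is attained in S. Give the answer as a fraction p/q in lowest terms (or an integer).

S is finite, so sup(S) = max(S).
Sorted decreasing:
0, -1/4, -1/3, -3/4, -2, -12/5, -3
The extremum is 0.
For every x in S, x <= 0. And 0 is in S, so it is attained.
Therefore sup(S) = 0.

0


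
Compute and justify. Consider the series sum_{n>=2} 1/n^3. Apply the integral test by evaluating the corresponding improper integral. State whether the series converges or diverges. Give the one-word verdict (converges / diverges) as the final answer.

Let f(x) = x^(-3). Then f is positive, continuous, and decreasing on [2, infinity), so the integral test applies.
Compute the improper integral int_{2}^infinity f(x) dx:
  antiderivative F(x) = -1/(2*x^2).
  As x -> infinity, F(x) -> 0 (since p = 3 > 1).
  So int = F(infinity) - F(2) = 0 - (-1/8) = 1/8.
  Finite, so by the integral test, the series converges.

converges


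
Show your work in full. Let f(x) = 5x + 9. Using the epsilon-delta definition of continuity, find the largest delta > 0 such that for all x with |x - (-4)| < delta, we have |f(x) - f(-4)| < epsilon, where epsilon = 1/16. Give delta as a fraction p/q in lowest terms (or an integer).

We compute f(-4) = 5*(-4) + 9 = -11.
|f(x) - f(-4)| = |5x + 9 - (-11)| = |5(x - (-4))| = 5|x - (-4)|.
We need 5|x - (-4)| < 1/16, i.e. |x - (-4)| < 1/16 / 5 = 1/80.
So any delta <= 1/80 works. Conversely, if delta > 1/80, then x = -4 + 1/80 satisfies |x - (-4)| = 1/80 < delta but |f(x) - f(-4)| = 5 * 1/80 = 1/16, which is not < 1/16; so no larger delta works.
Hence the largest such delta is 1/80.

1/80


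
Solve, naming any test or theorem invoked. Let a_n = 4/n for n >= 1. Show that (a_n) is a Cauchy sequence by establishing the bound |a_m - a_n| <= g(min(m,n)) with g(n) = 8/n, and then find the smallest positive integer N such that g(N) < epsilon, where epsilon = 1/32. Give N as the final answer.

For any m, n >= 1, by the triangle inequality:
|a_m - a_n| = |4/m - 4/n| <= 4*1/m + 4*1/n <= 8/min(m,n).
So g(n) = 8/n bounds the Cauchy difference. Since g(n) -> 0, (a_n) is Cauchy.
Now solve g(N) < 1/32: 8/N < 1/32 <=> N > 8 / (1/32) = 256.
The smallest integer strictly greater than 256 is N = 257.
Check: g(257) = 8/257 = 8/257 < 1/32; g(256) = 1/32 >= 1/32. So N = 257.

257


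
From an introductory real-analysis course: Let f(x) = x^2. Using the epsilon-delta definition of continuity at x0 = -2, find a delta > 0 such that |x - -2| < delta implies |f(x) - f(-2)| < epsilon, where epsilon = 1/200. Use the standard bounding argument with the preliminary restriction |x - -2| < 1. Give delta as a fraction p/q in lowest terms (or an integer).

Factor: |x^2 - (-2)^2| = |x - -2| * |x + -2|.
Impose |x - -2| < 1 first. Then |x + -2| = |(x - -2) + 2*(-2)| <= |x - -2| + 2*|-2| < 1 + 4 = 5.
So |x^2 - (-2)^2| < delta * 5.
We need delta * 5 <= 1/200, i.e. delta <= 1/200/5 = 1/1000.
Since 1/1000 < 1, this is tighter than 1; take delta = 1/1000.
So delta = 1/1000 works.

1/1000


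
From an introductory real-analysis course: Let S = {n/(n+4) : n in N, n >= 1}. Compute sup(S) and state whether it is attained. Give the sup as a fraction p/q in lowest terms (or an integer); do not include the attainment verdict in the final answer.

Analysis:
- Values: 1/5, 1/3, 3/7, 1/2, ... strictly increasing.
- Minimum is 1/5 (n=1); inf = 1/5 (attained).
- n/(n+4) = 1 - 4/(n+4) -> 1 from below as n -> infinity, and never equals 1.
- So sup = 1 (not attained).
Conclusion: sup(S) = 1, not attained in S.

1


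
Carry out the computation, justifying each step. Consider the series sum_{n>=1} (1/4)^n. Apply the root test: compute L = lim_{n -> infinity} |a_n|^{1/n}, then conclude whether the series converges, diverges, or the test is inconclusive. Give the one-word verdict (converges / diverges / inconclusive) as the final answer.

Let a_n denote the general term. Form |a_n|^(1/n) and simplify:
|a_n|^(1/n) = 1/4
Take the limit as n -> infinity: L = 1/4.
Since L = 1/4 < 1, the root test implies convergence.

converges


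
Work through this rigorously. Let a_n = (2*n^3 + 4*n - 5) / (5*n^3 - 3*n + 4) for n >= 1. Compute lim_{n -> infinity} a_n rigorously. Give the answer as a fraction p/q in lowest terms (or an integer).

Divide numerator and denominator by n^3, the highest power:
numerator / n^3 = 2 + 4/n^2 - 5/n^3
denominator / n^3 = 5 - 3/n^2 + 4/n^3
As n -> infinity, all terms of the form c/n^k (k >= 1) tend to 0.
So numerator / n^3 -> 2 and denominator / n^3 -> 5.
Therefore lim a_n = 2/5.

2/5


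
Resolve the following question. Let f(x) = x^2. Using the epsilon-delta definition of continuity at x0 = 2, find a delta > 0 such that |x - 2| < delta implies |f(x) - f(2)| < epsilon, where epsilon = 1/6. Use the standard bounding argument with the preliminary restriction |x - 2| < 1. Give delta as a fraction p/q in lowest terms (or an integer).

Factor: |x^2 - (2)^2| = |x - 2| * |x + 2|.
Impose |x - 2| < 1 first. Then |x + 2| = |(x - 2) + 2*(2)| <= |x - 2| + 2*|2| < 1 + 4 = 5.
So |x^2 - (2)^2| < delta * 5.
We need delta * 5 <= 1/6, i.e. delta <= 1/6/5 = 1/30.
Since 1/30 < 1, this is tighter than 1; take delta = 1/30.
So delta = 1/30 works.

1/30


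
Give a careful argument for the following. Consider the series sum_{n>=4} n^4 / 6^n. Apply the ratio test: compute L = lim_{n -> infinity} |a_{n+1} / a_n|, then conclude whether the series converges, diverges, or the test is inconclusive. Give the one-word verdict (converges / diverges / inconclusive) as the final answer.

Let a_n denote the general term. Form the ratio a_{n+1}/a_n and simplify:
a_{n+1}/a_n = (n + 1)^4/(6*n^4)
Take the limit as n -> infinity: L = 1/6.
Since L = 1/6 < 1, the ratio test implies the series converges.

converges


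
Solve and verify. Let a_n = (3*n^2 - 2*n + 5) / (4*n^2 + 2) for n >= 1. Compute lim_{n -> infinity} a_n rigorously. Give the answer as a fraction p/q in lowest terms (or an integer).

Divide numerator and denominator by n^2, the highest power:
numerator / n^2 = 3 - 2/n + 5/n^2
denominator / n^2 = 4 + 2/n^2
As n -> infinity, all terms of the form c/n^k (k >= 1) tend to 0.
So numerator / n^2 -> 3 and denominator / n^2 -> 4.
Therefore lim a_n = 3/4.

3/4


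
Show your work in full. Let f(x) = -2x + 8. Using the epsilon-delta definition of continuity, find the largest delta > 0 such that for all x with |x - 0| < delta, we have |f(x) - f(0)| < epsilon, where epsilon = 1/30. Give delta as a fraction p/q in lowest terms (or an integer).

We compute f(0) = -2*(0) + 8 = 8.
|f(x) - f(0)| = |-2x + 8 - (8)| = |-2(x - 0)| = 2|x - 0|.
We need 2|x - 0| < 1/30, i.e. |x - 0| < 1/30 / 2 = 1/60.
So any delta <= 1/60 works. Conversely, if delta > 1/60, then x = 0 + 1/60 satisfies |x - 0| = 1/60 < delta but |f(x) - f(0)| = 2 * 1/60 = 1/30, which is not < 1/30; so no larger delta works.
Hence the largest such delta is 1/60.

1/60


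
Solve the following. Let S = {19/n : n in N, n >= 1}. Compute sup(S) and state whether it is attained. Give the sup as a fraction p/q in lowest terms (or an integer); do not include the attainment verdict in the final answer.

Analysis:
- Values: 19, 19/2, 19/3, 19/4, ... strictly decreasing.
- The maximum is 19 (n=1); sup = 19 (attained).
- The set is bounded below by 0; 19/n -> 0 so 0 is the greatest lower bound.
- 0 is not in the set, so inf = 0 is not attained.
Conclusion: sup(S) = 19, attained in S.

19


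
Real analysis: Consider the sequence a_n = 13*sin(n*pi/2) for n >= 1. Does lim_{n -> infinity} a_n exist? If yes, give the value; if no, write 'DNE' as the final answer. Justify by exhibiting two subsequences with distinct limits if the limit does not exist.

Examine the behaviour of a_n along subsequences.
a_{4k+1} = 13*sin(pi/2 + 2k*pi) = 13 -> 13. a_{4k+3} = 13*sin(3pi/2 + 2k*pi) = -13 -> -13.
Since these two subsequential limits are 13 and -13, distinct, the full sequence cannot converge (a convergent sequence has all subsequences tending to the same limit). So lim a_n does not exist.

DNE


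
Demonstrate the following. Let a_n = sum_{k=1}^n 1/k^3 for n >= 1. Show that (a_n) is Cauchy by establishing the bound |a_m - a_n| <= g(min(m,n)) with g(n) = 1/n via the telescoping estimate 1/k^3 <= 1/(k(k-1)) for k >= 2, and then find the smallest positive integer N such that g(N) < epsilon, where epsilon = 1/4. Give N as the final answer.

For m > n >= 1: |a_m - a_n| = sum_{k=n+1}^m 1/k^3.
Use 1/k^3 <= 1/(k(k-1)) = 1/(k-1) - 1/k for k >= 2 (which holds since k^3 >= k^2 >= k(k-1) for k >= 2):
sum_{k=n+1}^m 1/k^3 <= sum_{k=n+1}^m (1/(k-1) - 1/k) = 1/n - 1/m <= 1/n.
By symmetry the same bound holds with n,m swapped, so |a_m - a_n| <= 1/min(m,n) = g(min(m,n)). Since g(n) -> 0, (a_n) is Cauchy.
Now solve g(N) < 1/4: 1/N < 1/4 <=> N > 1/(1/4) = 4.
The smallest integer strictly greater than 4 is N = 5.
Check: g(5) = 1/5 < 1/4; g(4) = 1/4 >= 1/4. So N = 5.

5


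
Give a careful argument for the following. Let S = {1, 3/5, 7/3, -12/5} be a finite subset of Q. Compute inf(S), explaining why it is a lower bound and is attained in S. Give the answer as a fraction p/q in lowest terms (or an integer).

S is finite, so inf(S) = min(S).
Sorted increasing:
-12/5, 3/5, 1, 7/3
The extremum is -12/5.
For every x in S, x >= -12/5. And -12/5 is in S, so it is attained.
Therefore inf(S) = -12/5.

-12/5


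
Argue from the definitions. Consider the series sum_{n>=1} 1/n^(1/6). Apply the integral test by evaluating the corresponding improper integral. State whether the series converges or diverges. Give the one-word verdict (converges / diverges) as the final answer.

Let f(x) = x^(-1/6). Then f is positive, continuous, and decreasing on [1, infinity), so the integral test applies.
Compute the improper integral int_{1}^infinity f(x) dx:
  antiderivative F(x) = 6*x^(5/6)/5.
  As x -> infinity, F(x) -> infinity (since p = 1/6 < 1).
  So the integral diverges. By the integral test, the series diverges.

diverges


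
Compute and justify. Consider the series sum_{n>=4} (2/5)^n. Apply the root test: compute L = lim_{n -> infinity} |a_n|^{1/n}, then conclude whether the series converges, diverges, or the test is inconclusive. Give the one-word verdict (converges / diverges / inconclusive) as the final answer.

Let a_n denote the general term. Form |a_n|^(1/n) and simplify:
|a_n|^(1/n) = 2/5
Take the limit as n -> infinity: L = 2/5.
Since L = 2/5 < 1, the root test implies convergence.

converges


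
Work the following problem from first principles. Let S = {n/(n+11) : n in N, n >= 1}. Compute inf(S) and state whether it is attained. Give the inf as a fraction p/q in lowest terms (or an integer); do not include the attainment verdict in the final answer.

Analysis:
- Values: 1/12, 2/13, 3/14, 4/15, ... strictly increasing.
- Minimum is 1/12 (n=1); inf = 1/12 (attained).
- n/(n+11) = 1 - 11/(n+11) -> 1 from below as n -> infinity, and never equals 1.
- So sup = 1 (not attained).
Conclusion: inf(S) = 1/12, attained in S.

1/12


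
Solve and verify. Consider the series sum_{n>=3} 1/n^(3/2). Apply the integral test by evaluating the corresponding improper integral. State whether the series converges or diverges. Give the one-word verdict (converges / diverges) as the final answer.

Let f(x) = x^(-3/2). Then f is positive, continuous, and decreasing on [3, infinity), so the integral test applies.
Compute the improper integral int_{3}^infinity f(x) dx:
  antiderivative F(x) = -2/sqrt(x).
  As x -> infinity, F(x) -> 0 (since p = 3/2 > 1).
  So int = F(infinity) - F(3) = 0 - (-2*sqrt(3)/3) = 2*sqrt(3)/3.
  Finite, so by the integral test, the series converges.

converges


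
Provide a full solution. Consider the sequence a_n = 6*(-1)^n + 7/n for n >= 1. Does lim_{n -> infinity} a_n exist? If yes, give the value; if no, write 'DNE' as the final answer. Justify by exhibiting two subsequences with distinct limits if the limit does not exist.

Examine the behaviour of a_n along subsequences.
a_{2k} = 6 + 7/(2k) -> 6. a_{2k+1} = -6 + 7/(2k+1) -> -6.
Since these two subsequential limits are 6 and -6, distinct, the full sequence cannot converge (a convergent sequence has all subsequences tending to the same limit). So lim a_n does not exist.

DNE


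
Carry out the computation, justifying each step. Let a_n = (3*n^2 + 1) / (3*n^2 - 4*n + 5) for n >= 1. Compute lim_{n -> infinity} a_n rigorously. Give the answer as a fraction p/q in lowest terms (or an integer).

Divide numerator and denominator by n^2, the highest power:
numerator / n^2 = 3 + n^(-2)
denominator / n^2 = 3 - 4/n + 5/n^2
As n -> infinity, all terms of the form c/n^k (k >= 1) tend to 0.
So numerator / n^2 -> 3 and denominator / n^2 -> 3.
Therefore lim a_n = 1.

1


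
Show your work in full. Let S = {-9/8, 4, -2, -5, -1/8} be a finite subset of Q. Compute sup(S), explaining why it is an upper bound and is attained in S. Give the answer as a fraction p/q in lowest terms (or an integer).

S is finite, so sup(S) = max(S).
Sorted decreasing:
4, -1/8, -9/8, -2, -5
The extremum is 4.
For every x in S, x <= 4. And 4 is in S, so it is attained.
Therefore sup(S) = 4.

4


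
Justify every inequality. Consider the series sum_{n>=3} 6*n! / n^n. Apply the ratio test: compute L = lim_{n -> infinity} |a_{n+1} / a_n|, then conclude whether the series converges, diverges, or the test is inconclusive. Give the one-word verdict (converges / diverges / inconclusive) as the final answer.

Let a_n denote the general term. Form the ratio a_{n+1}/a_n and simplify:
a_{n+1}/a_n = (n/(n + 1))^n
Take the limit as n -> infinity: L = exp(-1).
Since L = exp(-1) < 1, the ratio test implies the series converges.

converges


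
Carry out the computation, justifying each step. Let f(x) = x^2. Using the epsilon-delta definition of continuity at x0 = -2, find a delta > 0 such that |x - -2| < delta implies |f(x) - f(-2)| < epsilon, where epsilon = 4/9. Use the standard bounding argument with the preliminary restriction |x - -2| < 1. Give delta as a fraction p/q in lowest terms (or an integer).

Factor: |x^2 - (-2)^2| = |x - -2| * |x + -2|.
Impose |x - -2| < 1 first. Then |x + -2| = |(x - -2) + 2*(-2)| <= |x - -2| + 2*|-2| < 1 + 4 = 5.
So |x^2 - (-2)^2| < delta * 5.
We need delta * 5 <= 4/9, i.e. delta <= 4/9/5 = 4/45.
Since 4/45 < 1, this is tighter than 1; take delta = 4/45.
So delta = 4/45 works.

4/45


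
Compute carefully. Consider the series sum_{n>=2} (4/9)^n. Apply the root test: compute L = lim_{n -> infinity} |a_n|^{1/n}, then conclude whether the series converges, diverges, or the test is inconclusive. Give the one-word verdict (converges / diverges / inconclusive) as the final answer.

Let a_n denote the general term. Form |a_n|^(1/n) and simplify:
|a_n|^(1/n) = 4/9
Take the limit as n -> infinity: L = 4/9.
Since L = 4/9 < 1, the root test implies convergence.

converges


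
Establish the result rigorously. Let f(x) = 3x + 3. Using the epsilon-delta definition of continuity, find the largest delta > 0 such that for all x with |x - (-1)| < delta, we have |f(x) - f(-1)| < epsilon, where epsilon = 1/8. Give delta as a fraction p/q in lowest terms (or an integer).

We compute f(-1) = 3*(-1) + 3 = 0.
|f(x) - f(-1)| = |3x + 3 - (0)| = |3(x - (-1))| = 3|x - (-1)|.
We need 3|x - (-1)| < 1/8, i.e. |x - (-1)| < 1/8 / 3 = 1/24.
So any delta <= 1/24 works. Conversely, if delta > 1/24, then x = -1 + 1/24 satisfies |x - (-1)| = 1/24 < delta but |f(x) - f(-1)| = 3 * 1/24 = 1/8, which is not < 1/8; so no larger delta works.
Hence the largest such delta is 1/24.

1/24


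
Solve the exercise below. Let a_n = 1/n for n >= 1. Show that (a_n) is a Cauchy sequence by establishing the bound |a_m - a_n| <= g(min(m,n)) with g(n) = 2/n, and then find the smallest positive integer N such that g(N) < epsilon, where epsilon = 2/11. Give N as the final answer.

For any m, n >= 1, by the triangle inequality:
|a_m - a_n| = |1/m - 1/n| <= 1/m + 1/n <= 2/min(m,n).
So g(n) = 2/n bounds the Cauchy difference. Since g(n) -> 0, (a_n) is Cauchy.
Now solve g(N) < 2/11: 2/N < 2/11 <=> N > 2 / (2/11) = 11.
The smallest integer strictly greater than 11 is N = 12.
Check: g(12) = 2/12 = 1/6 < 2/11; g(11) = 2/11 >= 2/11. So N = 12.

12


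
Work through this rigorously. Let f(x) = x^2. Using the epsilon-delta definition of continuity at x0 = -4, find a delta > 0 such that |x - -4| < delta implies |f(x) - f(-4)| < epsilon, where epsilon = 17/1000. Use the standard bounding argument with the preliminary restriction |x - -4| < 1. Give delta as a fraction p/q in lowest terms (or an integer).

Factor: |x^2 - (-4)^2| = |x - -4| * |x + -4|.
Impose |x - -4| < 1 first. Then |x + -4| = |(x - -4) + 2*(-4)| <= |x - -4| + 2*|-4| < 1 + 8 = 9.
So |x^2 - (-4)^2| < delta * 9.
We need delta * 9 <= 17/1000, i.e. delta <= 17/1000/9 = 17/9000.
Since 17/9000 < 1, this is tighter than 1; take delta = 17/9000.
So delta = 17/9000 works.

17/9000


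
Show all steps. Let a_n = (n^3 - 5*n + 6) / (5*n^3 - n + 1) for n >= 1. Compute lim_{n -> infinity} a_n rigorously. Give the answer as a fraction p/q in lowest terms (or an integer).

Divide numerator and denominator by n^3, the highest power:
numerator / n^3 = 1 - 5/n^2 + 6/n^3
denominator / n^3 = 5 - 1/n^2 + n^(-3)
As n -> infinity, all terms of the form c/n^k (k >= 1) tend to 0.
So numerator / n^3 -> 1 and denominator / n^3 -> 5.
Therefore lim a_n = 1/5.

1/5


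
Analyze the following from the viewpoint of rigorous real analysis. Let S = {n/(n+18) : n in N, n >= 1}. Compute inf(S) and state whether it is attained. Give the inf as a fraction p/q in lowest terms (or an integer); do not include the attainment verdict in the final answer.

Analysis:
- Values: 1/19, 1/10, 1/7, 2/11, ... strictly increasing.
- Minimum is 1/19 (n=1); inf = 1/19 (attained).
- n/(n+18) = 1 - 18/(n+18) -> 1 from below as n -> infinity, and never equals 1.
- So sup = 1 (not attained).
Conclusion: inf(S) = 1/19, attained in S.

1/19


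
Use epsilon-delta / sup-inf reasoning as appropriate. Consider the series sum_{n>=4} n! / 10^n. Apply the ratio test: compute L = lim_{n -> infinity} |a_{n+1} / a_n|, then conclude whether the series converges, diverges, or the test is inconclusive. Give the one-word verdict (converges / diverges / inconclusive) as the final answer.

Let a_n denote the general term. Form the ratio a_{n+1}/a_n and simplify:
a_{n+1}/a_n = n/10 + 1/10
Take the limit as n -> infinity: L = infinity.
Since L = infinity > 1 (or L = infinity), the ratio test implies the series diverges.

diverges


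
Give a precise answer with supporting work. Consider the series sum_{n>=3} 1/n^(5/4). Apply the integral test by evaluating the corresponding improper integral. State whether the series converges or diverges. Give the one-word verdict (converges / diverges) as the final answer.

Let f(x) = x^(-5/4). Then f is positive, continuous, and decreasing on [3, infinity), so the integral test applies.
Compute the improper integral int_{3}^infinity f(x) dx:
  antiderivative F(x) = -4/x^(1/4).
  As x -> infinity, F(x) -> 0 (since p = 5/4 > 1).
  So int = F(infinity) - F(3) = 0 - (-4*3^(3/4)/3) = 4*3^(3/4)/3.
  Finite, so by the integral test, the series converges.

converges


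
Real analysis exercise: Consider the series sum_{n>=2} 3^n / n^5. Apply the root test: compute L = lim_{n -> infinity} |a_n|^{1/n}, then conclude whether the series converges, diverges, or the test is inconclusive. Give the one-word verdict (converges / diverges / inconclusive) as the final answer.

Let a_n denote the general term. Form |a_n|^(1/n) and simplify:
|a_n|^(1/n) = 3/n^(5/n)
Take the limit as n -> infinity: L = 3.
Since L = 3 > 1, the root test implies divergence.

diverges


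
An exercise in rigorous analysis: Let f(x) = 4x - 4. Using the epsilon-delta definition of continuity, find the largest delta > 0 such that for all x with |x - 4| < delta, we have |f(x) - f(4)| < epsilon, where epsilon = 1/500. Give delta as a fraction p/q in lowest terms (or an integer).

We compute f(4) = 4*(4) - 4 = 12.
|f(x) - f(4)| = |4x - 4 - (12)| = |4(x - 4)| = 4|x - 4|.
We need 4|x - 4| < 1/500, i.e. |x - 4| < 1/500 / 4 = 1/2000.
So any delta <= 1/2000 works. Conversely, if delta > 1/2000, then x = 4 + 1/2000 satisfies |x - 4| = 1/2000 < delta but |f(x) - f(4)| = 4 * 1/2000 = 1/500, which is not < 1/500; so no larger delta works.
Hence the largest such delta is 1/2000.

1/2000


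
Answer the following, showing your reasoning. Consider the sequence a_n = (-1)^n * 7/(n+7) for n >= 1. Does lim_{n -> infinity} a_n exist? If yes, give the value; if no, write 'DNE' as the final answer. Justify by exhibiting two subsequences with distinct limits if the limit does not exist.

Examine the behaviour of a_n along subsequences.
Even-n subsequence a_{2k} = 7/(2k+7) -> 0. Odd-n subsequence a_{2k+1} = -7/(2k+8) -> 0. Both tend to 0, which suggests the limit is 0; verify directly.
|a_n - 0| = 7/(n+7) < 7/n for every n >= 1.
Given epsilon > 0, choose a positive integer N > 7/epsilon. Then for all n >= N, |a_n| < 7/n <= 7/N < epsilon.
So by the definition of the limit, lim a_n exists and equals 0.

0


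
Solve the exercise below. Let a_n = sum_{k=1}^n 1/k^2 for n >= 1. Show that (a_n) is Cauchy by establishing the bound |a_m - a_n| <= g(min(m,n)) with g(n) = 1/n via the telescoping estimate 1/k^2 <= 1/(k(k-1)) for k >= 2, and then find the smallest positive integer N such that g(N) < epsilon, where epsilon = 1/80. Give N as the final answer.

For m > n >= 1: |a_m - a_n| = sum_{k=n+1}^m 1/k^2.
Use 1/k^2 <= 1/(k(k-1)) = 1/(k-1) - 1/k for k >= 2:
sum_{k=n+1}^m 1/k^2 <= sum_{k=n+1}^m (1/(k-1) - 1/k) = 1/n - 1/m <= 1/n.
By symmetry the same bound holds with n,m swapped, so |a_m - a_n| <= 1/min(m,n) = g(min(m,n)). Since g(n) -> 0, (a_n) is Cauchy.
Now solve g(N) < 1/80: 1/N < 1/80 <=> N > 1/(1/80) = 80.
The smallest integer strictly greater than 80 is N = 81.
Check: g(81) = 1/81 < 1/80; g(80) = 1/80 >= 1/80. So N = 81.

81


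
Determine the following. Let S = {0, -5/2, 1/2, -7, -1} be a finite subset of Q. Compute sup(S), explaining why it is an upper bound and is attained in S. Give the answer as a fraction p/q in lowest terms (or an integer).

S is finite, so sup(S) = max(S).
Sorted decreasing:
1/2, 0, -1, -5/2, -7
The extremum is 1/2.
For every x in S, x <= 1/2. And 1/2 is in S, so it is attained.
Therefore sup(S) = 1/2.

1/2


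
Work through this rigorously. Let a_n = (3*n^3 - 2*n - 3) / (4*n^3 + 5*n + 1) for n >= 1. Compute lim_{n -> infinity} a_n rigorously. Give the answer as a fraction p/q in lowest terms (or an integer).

Divide numerator and denominator by n^3, the highest power:
numerator / n^3 = 3 - 2/n^2 - 3/n^3
denominator / n^3 = 4 + 5/n^2 + n^(-3)
As n -> infinity, all terms of the form c/n^k (k >= 1) tend to 0.
So numerator / n^3 -> 3 and denominator / n^3 -> 4.
Therefore lim a_n = 3/4.

3/4


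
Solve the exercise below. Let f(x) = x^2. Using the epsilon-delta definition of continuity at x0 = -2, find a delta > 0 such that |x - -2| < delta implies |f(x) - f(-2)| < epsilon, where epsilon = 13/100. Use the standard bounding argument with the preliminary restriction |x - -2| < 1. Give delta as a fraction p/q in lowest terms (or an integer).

Factor: |x^2 - (-2)^2| = |x - -2| * |x + -2|.
Impose |x - -2| < 1 first. Then |x + -2| = |(x - -2) + 2*(-2)| <= |x - -2| + 2*|-2| < 1 + 4 = 5.
So |x^2 - (-2)^2| < delta * 5.
We need delta * 5 <= 13/100, i.e. delta <= 13/100/5 = 13/500.
Since 13/500 < 1, this is tighter than 1; take delta = 13/500.
So delta = 13/500 works.

13/500


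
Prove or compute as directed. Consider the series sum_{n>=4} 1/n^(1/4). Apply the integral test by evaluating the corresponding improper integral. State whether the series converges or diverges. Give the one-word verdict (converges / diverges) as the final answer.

Let f(x) = x^(-1/4). Then f is positive, continuous, and decreasing on [4, infinity), so the integral test applies.
Compute the improper integral int_{4}^infinity f(x) dx:
  antiderivative F(x) = 4*x^(3/4)/3.
  As x -> infinity, F(x) -> infinity (since p = 1/4 < 1).
  So the integral diverges. By the integral test, the series diverges.

diverges


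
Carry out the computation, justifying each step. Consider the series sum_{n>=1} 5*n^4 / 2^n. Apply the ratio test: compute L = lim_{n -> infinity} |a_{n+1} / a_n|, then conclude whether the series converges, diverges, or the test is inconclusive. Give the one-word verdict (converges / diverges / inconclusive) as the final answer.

Let a_n denote the general term. Form the ratio a_{n+1}/a_n and simplify:
a_{n+1}/a_n = (n + 1)^4/(2*n^4)
Take the limit as n -> infinity: L = 1/2.
Since L = 1/2 < 1, the ratio test implies the series converges.

converges


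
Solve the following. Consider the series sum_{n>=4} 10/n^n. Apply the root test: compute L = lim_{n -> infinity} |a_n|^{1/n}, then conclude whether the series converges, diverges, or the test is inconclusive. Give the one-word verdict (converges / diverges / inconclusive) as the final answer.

Let a_n denote the general term. Form |a_n|^(1/n) and simplify:
|a_n|^(1/n) = 10^(1/n)/n
Take the limit as n -> infinity: L = 0.
Since L = 0 < 1, the root test implies convergence.

converges


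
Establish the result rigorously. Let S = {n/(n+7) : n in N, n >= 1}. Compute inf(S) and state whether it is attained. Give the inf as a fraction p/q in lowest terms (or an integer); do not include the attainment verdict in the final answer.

Analysis:
- Values: 1/8, 2/9, 3/10, 4/11, ... strictly increasing.
- Minimum is 1/8 (n=1); inf = 1/8 (attained).
- n/(n+7) = 1 - 7/(n+7) -> 1 from below as n -> infinity, and never equals 1.
- So sup = 1 (not attained).
Conclusion: inf(S) = 1/8, attained in S.

1/8


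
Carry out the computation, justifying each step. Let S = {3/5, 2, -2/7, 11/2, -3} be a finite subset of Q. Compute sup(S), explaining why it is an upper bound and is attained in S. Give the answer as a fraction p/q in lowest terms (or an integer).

S is finite, so sup(S) = max(S).
Sorted decreasing:
11/2, 2, 3/5, -2/7, -3
The extremum is 11/2.
For every x in S, x <= 11/2. And 11/2 is in S, so it is attained.
Therefore sup(S) = 11/2.

11/2


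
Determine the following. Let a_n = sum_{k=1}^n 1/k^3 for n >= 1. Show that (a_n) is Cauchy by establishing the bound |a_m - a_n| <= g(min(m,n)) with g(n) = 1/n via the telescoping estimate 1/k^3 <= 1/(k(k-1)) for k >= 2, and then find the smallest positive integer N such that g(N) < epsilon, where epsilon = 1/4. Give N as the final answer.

For m > n >= 1: |a_m - a_n| = sum_{k=n+1}^m 1/k^3.
Use 1/k^3 <= 1/(k(k-1)) = 1/(k-1) - 1/k for k >= 2 (which holds since k^3 >= k^2 >= k(k-1) for k >= 2):
sum_{k=n+1}^m 1/k^3 <= sum_{k=n+1}^m (1/(k-1) - 1/k) = 1/n - 1/m <= 1/n.
By symmetry the same bound holds with n,m swapped, so |a_m - a_n| <= 1/min(m,n) = g(min(m,n)). Since g(n) -> 0, (a_n) is Cauchy.
Now solve g(N) < 1/4: 1/N < 1/4 <=> N > 1/(1/4) = 4.
The smallest integer strictly greater than 4 is N = 5.
Check: g(5) = 1/5 < 1/4; g(4) = 1/4 >= 1/4. So N = 5.

5
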